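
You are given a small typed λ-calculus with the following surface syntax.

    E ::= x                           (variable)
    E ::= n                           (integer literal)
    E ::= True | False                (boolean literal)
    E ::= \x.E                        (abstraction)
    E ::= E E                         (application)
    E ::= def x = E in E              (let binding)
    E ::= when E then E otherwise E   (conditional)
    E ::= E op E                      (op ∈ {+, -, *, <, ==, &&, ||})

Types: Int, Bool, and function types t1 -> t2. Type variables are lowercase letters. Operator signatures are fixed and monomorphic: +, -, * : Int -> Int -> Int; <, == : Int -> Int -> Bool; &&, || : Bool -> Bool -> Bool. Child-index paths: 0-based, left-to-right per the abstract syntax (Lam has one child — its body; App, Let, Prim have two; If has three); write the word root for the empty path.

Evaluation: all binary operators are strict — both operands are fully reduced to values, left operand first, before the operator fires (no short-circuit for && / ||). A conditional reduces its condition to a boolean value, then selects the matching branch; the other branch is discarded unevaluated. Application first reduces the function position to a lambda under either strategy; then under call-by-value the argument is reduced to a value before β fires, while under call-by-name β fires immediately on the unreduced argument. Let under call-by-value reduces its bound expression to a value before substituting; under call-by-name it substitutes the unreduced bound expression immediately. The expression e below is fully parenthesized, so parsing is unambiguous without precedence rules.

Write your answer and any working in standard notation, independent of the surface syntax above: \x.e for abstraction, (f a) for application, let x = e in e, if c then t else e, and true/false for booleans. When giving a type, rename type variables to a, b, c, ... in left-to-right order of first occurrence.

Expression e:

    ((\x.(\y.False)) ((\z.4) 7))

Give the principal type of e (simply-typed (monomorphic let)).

Trace:
\y._ : b -> Bool
\x._ : a -> b -> Bool
\z._ : c -> Int
  unify c -> Int ~ Int -> d
  unify c ~ Int
  unify Int ~ d
_ _ : Int
  unify a -> b -> Bool ~ Int -> e
  unify a ~ Int
  unify b -> Bool ~ e
_ _ : b -> Bool

Answer: a -> Bool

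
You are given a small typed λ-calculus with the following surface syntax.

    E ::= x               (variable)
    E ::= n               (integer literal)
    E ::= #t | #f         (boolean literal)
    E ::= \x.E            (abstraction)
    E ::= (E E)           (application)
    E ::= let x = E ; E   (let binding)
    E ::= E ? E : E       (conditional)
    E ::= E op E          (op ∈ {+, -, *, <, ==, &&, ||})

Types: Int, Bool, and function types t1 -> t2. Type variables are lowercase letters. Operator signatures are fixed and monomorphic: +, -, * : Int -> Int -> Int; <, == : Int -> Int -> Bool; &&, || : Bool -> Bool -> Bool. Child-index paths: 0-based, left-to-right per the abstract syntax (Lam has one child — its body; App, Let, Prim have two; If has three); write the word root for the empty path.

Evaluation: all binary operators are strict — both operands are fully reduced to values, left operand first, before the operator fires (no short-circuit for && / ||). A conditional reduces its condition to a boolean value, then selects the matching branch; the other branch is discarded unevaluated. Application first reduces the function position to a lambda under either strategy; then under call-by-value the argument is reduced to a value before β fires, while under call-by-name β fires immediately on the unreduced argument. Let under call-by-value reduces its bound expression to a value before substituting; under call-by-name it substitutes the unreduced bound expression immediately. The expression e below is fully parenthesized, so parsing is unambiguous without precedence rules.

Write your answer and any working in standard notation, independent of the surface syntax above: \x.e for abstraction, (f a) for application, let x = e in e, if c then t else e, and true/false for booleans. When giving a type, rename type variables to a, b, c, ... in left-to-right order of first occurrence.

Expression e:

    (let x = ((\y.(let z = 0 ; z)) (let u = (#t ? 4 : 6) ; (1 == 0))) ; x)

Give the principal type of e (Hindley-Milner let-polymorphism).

Derivation:
let z : Int
z : Int
\y._ : a -> Int
  unify Bool ~ Bool
  unify Int ~ Int
let u : Int
  unify Int ~ Int
  unify Int ~ Int
  unify a -> Int ~ Bool -> b
  unify a ~ Bool
  unify Int ~ b
_ _ : Int
let x : Int
x : Int

Answer: Int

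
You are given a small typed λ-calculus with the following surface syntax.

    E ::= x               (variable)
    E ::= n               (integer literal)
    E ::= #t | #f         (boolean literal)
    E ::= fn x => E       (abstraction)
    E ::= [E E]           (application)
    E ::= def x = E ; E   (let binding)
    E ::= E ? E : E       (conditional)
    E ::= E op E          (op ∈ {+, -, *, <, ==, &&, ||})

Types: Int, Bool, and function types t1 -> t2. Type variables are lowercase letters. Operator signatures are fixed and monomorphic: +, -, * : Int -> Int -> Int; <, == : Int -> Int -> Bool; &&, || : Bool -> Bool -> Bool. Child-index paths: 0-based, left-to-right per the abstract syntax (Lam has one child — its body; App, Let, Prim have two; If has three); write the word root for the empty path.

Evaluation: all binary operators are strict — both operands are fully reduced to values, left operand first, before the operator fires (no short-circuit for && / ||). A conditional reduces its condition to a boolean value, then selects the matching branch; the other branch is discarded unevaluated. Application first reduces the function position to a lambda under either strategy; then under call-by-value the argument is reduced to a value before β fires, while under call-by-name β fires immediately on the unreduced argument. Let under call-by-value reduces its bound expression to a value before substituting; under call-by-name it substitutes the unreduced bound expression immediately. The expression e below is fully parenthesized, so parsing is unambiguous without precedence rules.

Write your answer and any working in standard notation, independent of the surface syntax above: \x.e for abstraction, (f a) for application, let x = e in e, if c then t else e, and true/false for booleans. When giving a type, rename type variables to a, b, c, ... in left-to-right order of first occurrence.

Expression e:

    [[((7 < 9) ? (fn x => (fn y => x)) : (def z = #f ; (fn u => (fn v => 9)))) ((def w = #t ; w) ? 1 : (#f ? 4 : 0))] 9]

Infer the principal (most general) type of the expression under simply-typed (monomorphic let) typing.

Trace:
  unify Int ~ Int
  unify Int ~ Int
  unify Bool ~ Bool
x : a
\y._ : b -> a
\x._ : a -> b -> a
let z : Bool
\v._ : d -> Int
\u._ : c -> d -> Int
  unify a -> b -> a ~ c -> d -> Int
  unify a ~ c
  unify b -> c ~ d -> Int
  unify b ~ d
  unify c ~ Int
let w : Bool
w : Bool
  unify Bool ~ Bool
  unify Bool ~ Bool
  unify Int ~ Int
  unify Int ~ Int
  unify Int -> d -> Int ~ Int -> e
  unify Int ~ Int
  unify d -> Int ~ e
_ _ : d -> Int
  unify d -> Int ~ Int -> f
  unify d ~ Int
  unify Int ~ f
_ _ : Int

Answer: Int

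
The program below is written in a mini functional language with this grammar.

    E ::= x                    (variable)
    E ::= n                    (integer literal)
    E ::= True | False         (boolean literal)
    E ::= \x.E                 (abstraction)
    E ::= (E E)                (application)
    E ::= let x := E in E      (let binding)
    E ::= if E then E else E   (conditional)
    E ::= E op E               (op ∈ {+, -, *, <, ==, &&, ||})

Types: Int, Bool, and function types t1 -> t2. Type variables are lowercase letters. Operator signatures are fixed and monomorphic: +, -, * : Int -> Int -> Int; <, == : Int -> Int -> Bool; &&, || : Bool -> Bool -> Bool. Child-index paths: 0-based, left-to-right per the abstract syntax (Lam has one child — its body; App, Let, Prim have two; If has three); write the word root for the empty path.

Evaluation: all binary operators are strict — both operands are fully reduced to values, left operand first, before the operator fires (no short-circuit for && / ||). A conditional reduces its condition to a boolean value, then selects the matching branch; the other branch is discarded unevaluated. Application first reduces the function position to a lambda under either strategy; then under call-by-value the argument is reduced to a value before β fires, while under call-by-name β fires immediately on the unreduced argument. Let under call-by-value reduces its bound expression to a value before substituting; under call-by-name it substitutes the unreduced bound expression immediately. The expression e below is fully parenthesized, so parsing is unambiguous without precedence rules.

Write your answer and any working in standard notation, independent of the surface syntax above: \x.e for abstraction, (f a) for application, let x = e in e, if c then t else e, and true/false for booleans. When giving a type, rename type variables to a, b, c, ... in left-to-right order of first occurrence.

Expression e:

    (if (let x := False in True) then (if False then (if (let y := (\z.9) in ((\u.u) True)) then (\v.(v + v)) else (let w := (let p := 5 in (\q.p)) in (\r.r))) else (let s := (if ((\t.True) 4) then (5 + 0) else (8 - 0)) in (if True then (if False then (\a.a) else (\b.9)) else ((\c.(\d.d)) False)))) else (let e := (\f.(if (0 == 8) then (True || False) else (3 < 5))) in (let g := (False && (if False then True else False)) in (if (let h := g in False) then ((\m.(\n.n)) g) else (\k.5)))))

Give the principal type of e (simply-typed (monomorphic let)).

Answer: Int -> Int

Derivation:
let x : Bool
  unify Bool ~ Bool
  unify Bool ~ Bool
\z._ : a -> Int
let y : a -> Int
u : b
\u._ : b -> b
  unify b -> b ~ Bool -> c
  unify b ~ Bool
  unify Bool ~ c
_ _ : Bool
  unify Bool ~ Bool
v : d
  unify d ~ Int
v : Int
  unify Int ~ Int
\v._ : Int -> Int
let p : Int
p : Int
\q._ : e -> Int
let w : e -> Int
r : f
\r._ : f -> f
  unify Int -> Int ~ f -> f
  unify Int ~ f
  unify Int ~ Int
\t._ : g -> Bool
  unify g -> Bool ~ Int -> h
  unify g ~ Int
  unify Bool ~ h
_ _ : Bool
  unify Bool ~ Bool
  unify Int ~ Int
  unify Int ~ Int
  unify Int ~ Int
  unify Int ~ Int
  unify Int ~ Int
let s : Int
  unify Bool ~ Bool
  unify Bool ~ Bool
a : i
\a._ : i -> i
\b._ : j -> Int
  unify i -> i ~ j -> Int
  unify i ~ j
  unify j ~ Int
d : l
\d._ : l -> l
\c._ : k -> l -> l
  unify k -> l -> l ~ Bool -> m
  unify k ~ Bool
  unify l -> l ~ m
_ _ : l -> l
  unify Int -> Int ~ l -> l
  unify Int ~ l
  unify Int ~ Int
  unify Int -> Int ~ Int -> Int
  unify Int ~ Int
  unify Int ~ Int
  unify Int ~ Int
  unify Int ~ Int
  unify Bool ~ Bool
  unify Bool ~ Bool
  unify Bool ~ Bool
  unify Int ~ Int
  unify Int ~ Int
  unify Bool ~ Bool
\f._ : n -> Bool
let e : n -> Bool
  unify Bool ~ Bool
  unify Bool ~ Bool
  unify Bool ~ Bool
  unify Bool ~ Bool
let g : Bool
g : Bool
let h : Bool
  unify Bool ~ Bool
n : p
\n._ : p -> p
\m._ : o -> p -> p
g : Bool
  unify o -> p -> p ~ Bool -> q
  unify o ~ Bool
  unify p -> p ~ q
_ _ : p -> p
\k._ : r -> Int
  unify p -> p ~ r -> Int
  unify p ~ r
  unify r ~ Int
  unify Int -> Int ~ Int -> Int
  unify Int ~ Int
  unify Int ~ Int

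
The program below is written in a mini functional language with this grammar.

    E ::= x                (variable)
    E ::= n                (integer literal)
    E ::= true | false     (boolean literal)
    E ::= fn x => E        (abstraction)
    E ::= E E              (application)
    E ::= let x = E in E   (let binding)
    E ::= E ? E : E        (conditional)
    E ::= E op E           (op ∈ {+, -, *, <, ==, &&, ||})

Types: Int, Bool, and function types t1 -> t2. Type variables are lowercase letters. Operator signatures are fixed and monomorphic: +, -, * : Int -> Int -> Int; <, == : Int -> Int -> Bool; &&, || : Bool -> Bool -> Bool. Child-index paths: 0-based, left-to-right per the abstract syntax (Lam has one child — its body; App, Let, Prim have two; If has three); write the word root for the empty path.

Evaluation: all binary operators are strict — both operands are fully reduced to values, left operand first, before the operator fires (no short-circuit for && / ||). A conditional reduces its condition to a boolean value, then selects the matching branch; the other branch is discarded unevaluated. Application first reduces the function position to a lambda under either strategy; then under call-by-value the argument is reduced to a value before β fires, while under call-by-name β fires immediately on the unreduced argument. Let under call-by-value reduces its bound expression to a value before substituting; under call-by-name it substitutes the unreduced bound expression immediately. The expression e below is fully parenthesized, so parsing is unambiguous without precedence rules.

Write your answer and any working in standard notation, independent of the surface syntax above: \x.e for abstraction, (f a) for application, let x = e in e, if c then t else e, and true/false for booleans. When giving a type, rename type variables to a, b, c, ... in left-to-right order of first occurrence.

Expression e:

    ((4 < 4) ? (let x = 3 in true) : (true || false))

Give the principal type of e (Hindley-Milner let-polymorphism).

Trace:
  unify Int ~ Int
  unify Int ~ Int
  unify Bool ~ Bool
let x : Int
  unify Bool ~ Bool
  unify Bool ~ Bool
  unify Bool ~ Bool

Answer: Bool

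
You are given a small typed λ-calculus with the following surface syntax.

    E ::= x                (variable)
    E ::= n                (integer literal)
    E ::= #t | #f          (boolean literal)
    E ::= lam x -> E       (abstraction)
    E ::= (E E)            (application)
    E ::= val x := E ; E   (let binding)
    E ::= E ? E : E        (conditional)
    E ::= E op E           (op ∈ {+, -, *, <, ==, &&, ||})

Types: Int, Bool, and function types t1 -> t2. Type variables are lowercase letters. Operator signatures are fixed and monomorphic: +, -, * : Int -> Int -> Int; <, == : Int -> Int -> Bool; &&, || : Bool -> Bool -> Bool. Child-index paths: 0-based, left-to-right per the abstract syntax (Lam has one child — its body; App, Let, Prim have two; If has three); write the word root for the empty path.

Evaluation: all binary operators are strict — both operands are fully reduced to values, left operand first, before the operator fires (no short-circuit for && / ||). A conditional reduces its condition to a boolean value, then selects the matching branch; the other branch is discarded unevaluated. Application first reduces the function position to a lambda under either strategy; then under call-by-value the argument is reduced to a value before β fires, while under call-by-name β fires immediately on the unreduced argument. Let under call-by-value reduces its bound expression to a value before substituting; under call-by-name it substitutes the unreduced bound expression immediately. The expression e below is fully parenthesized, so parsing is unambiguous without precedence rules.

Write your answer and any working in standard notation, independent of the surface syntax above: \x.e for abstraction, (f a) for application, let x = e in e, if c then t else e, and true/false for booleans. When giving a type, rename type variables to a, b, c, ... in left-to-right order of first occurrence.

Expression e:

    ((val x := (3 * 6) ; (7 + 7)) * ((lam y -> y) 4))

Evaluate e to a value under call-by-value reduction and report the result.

Derivation:
step 0: ((let x = (3 * 6) in (7 + 7)) * ((\y.y) 4))
step 1: [delta@0.0] ((let x = 18 in (7 + 7)) * ((\y.y) 4))
step 2: [let@0] ((7 + 7) * ((\y.y) 4))
step 3: [delta@0] (14 * ((\y.y) 4))
step 4: [beta@1] (14 * 4)
step 5: [delta@root] 56

Answer: 56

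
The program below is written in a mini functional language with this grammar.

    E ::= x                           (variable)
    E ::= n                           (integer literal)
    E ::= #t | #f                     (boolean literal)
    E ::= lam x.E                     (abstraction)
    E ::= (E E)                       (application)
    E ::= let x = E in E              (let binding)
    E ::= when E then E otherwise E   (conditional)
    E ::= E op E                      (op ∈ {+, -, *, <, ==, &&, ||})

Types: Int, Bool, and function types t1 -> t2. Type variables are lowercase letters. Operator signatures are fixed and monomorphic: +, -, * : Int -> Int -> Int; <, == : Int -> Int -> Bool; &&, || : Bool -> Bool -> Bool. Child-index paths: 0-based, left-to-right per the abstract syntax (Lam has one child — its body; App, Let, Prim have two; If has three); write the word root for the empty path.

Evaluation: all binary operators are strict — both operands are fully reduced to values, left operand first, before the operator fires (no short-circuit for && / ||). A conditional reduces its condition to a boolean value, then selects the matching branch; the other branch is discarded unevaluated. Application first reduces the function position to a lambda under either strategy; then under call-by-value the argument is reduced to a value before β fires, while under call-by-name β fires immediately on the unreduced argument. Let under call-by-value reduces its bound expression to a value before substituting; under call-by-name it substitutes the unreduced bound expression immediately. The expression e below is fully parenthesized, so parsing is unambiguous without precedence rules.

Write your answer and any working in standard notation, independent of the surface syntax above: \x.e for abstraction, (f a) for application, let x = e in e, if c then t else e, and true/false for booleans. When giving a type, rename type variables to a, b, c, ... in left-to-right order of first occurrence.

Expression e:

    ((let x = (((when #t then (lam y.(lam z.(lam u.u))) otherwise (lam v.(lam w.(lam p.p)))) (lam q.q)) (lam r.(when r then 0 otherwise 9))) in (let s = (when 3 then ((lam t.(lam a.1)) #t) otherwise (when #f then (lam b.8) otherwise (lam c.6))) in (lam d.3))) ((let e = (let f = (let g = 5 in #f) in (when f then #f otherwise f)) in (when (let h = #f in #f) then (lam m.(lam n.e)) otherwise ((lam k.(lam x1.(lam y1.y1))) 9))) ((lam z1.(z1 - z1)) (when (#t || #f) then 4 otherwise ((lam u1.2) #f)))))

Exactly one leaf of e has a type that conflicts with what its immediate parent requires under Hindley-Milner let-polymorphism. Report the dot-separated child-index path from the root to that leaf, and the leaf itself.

Answer: 0.1.0.0 : 3

Trace:
  unify Bool ~ Bool
u : c
\u._ : c -> c
\z._ : b -> c -> c
\y._ : a -> b -> c -> c
p : f
\p._ : f -> f
\w._ : e -> f -> f
\v._ : d -> e -> f -> f
  unify a -> b -> c -> c ~ d -> e -> f -> f
  unify a ~ d
  unify b -> c -> c ~ e -> f -> f
  unify b ~ e
  unify c -> c ~ f -> f
  unify c ~ f
  unify f ~ f
q : g
\q._ : g -> g
  unify d -> e -> f -> f ~ (g -> g) -> h
  unify d ~ g -> g
  unify e -> f -> f ~ h
_ _ : e -> f -> f
r : i
  unify i ~ Bool
  unify Int ~ Int
\r._ : Bool -> Int
  unify e -> f -> f ~ (Bool -> Int) -> j
  unify e ~ Bool -> Int
  unify f -> f ~ j
_ _ : f -> f
let x : forall. f -> f
  unify Int ~ Bool
  FAIL: mismatch Int ~ Bool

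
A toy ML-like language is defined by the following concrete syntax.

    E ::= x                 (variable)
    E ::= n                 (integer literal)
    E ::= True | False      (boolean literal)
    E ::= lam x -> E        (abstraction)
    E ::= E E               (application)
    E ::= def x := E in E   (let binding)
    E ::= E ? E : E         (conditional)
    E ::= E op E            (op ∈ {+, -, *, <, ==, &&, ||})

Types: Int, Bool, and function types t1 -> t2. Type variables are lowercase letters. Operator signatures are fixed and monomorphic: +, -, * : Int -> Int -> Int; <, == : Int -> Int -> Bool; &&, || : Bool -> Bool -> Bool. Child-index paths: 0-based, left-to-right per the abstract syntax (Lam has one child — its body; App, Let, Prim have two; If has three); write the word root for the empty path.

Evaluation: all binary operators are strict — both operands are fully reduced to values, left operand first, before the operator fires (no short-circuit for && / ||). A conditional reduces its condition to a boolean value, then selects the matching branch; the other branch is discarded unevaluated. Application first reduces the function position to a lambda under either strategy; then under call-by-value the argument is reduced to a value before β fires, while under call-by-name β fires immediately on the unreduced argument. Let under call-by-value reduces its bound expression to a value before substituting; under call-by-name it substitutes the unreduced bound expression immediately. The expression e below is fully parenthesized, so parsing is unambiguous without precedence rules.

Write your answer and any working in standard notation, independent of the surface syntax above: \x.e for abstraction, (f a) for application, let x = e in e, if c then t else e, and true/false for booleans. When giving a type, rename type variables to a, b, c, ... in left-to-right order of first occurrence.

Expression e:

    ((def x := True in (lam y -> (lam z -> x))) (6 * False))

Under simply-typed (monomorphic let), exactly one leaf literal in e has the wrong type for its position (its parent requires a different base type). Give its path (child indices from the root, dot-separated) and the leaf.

Working:
let x : Bool
x : Bool
\z._ : b -> Bool
\y._ : a -> b -> Bool
  unify Int ~ Int
  unify Bool ~ Int
  FAIL: mismatch Bool ~ Int

Answer: 1.1 : false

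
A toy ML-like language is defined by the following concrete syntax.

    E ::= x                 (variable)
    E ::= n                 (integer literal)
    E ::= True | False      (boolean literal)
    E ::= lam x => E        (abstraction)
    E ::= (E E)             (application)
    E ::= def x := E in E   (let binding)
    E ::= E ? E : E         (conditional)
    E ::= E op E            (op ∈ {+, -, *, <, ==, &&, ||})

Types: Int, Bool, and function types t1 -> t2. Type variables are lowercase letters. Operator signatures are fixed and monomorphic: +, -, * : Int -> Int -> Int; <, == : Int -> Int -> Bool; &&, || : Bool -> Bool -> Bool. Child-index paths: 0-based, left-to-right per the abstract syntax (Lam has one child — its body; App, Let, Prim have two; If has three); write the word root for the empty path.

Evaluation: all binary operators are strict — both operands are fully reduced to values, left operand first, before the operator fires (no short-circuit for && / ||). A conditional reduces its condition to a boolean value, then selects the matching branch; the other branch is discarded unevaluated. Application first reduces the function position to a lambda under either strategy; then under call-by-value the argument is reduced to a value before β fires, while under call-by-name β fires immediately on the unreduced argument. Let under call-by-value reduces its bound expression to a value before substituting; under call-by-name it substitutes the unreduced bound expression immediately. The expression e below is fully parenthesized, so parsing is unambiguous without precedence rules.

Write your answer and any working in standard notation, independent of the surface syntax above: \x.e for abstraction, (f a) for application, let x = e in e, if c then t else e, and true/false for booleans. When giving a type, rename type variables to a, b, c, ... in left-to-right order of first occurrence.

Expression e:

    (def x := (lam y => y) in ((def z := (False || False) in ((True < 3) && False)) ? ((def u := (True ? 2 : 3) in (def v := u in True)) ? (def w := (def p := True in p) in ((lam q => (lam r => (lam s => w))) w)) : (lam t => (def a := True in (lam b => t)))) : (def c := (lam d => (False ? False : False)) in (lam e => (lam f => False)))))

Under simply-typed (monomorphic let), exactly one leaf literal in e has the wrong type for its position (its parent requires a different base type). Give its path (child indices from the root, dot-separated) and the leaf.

Derivation:
y : a
\y._ : a -> a
let x : a -> a
  unify Bool ~ Bool
  unify Bool ~ Bool
let z : Bool
  unify Bool ~ Int
  FAIL: mismatch Bool ~ Int

Answer: 1.0.1.0.0 : true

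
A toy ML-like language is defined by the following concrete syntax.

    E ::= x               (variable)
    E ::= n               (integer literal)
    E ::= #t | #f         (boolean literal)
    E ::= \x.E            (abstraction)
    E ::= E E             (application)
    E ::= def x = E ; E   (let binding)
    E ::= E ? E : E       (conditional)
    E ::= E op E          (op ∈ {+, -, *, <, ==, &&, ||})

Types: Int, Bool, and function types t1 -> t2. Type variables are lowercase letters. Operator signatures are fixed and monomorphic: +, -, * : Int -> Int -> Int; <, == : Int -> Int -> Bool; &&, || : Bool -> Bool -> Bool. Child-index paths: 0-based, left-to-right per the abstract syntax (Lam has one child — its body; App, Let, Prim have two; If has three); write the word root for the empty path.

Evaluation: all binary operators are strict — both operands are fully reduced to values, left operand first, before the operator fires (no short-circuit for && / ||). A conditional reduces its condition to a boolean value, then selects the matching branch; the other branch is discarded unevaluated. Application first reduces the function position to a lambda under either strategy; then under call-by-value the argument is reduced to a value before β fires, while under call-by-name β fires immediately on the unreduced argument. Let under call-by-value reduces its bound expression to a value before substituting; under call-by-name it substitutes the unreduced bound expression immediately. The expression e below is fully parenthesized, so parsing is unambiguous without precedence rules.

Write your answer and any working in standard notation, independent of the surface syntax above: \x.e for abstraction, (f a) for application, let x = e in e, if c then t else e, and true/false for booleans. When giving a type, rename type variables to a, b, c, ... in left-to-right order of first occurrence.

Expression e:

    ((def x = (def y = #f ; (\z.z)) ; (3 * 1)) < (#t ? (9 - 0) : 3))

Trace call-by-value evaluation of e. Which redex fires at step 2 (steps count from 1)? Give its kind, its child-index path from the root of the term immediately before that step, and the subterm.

Answer: let at 0 : (let x = (\z.z) in (3 * 1))

Working:
step 0: ((let x = (let y = false in (\z.z)) in (3 * 1)) < (if true then (9 - 0) else 3))
step 1: [let@0.0] ((let x = (\z.z) in (3 * 1)) < (if true then (9 - 0) else 3))
step 2: [let@0] ((3 * 1) < (if true then (9 - 0) else 3))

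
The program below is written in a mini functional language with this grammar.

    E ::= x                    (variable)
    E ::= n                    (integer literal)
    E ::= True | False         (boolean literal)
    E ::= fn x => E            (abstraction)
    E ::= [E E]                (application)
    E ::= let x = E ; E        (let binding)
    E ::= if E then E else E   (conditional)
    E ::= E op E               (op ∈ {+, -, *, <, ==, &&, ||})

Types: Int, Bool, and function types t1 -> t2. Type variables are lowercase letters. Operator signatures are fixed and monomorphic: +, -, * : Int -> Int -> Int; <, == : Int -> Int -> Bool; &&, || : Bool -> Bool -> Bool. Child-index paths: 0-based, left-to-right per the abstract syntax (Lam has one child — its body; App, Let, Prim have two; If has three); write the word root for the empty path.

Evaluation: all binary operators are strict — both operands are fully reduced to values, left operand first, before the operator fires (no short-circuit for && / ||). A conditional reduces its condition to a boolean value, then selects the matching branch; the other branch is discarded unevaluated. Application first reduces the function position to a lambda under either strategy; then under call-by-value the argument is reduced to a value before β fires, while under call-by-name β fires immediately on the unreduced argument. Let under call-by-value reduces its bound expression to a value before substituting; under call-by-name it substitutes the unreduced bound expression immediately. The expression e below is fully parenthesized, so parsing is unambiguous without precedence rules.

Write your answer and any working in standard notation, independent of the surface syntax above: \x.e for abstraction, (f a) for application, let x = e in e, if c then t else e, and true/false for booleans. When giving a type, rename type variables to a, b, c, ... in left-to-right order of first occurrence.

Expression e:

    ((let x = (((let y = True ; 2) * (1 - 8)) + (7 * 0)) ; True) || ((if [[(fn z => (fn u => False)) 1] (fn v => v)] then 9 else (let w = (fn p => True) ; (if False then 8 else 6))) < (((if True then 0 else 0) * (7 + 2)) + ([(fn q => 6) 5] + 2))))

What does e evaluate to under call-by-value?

Trace:
step 0: ((let x = (((let y = true in 2) * (1 - 8)) + (7 * 0)) in true) || ((if (((\z.(\u.false)) 1) (\v.v)) then 9 else (let w = (\p.true) in (if false then 8 else 6))) < (((if true then 0 else 0) * (7 + 2)) + (((\q.6) 5) + 2))))
step 1: [let@0.0.0.0] ((let x = ((2 * (1 - 8)) + (7 * 0)) in true) || ((if (((\z.(\u.false)) 1) (\v.v)) then 9 else (let w = (\p.true) in (if false then 8 else 6))) < (((if true then 0 else 0) * (7 + 2)) + (((\q.6) 5) + 2))))
step 2: [delta@0.0.0.1] ((let x = ((2 * -7) + (7 * 0)) in true) || ((if (((\z.(\u.false)) 1) (\v.v)) then 9 else (let w = (\p.true) in (if false then 8 else 6))) < (((if true then 0 else 0) * (7 + 2)) + (((\q.6) 5) + 2))))
step 3: [delta@0.0.0] ((let x = (-14 + (7 * 0)) in true) || ((if (((\z.(\u.false)) 1) (\v.v)) then 9 else (let w = (\p.true) in (if false then 8 else 6))) < (((if true then 0 else 0) * (7 + 2)) + (((\q.6) 5) + 2))))
step 4: [delta@0.0.1] ((let x = (-14 + 0) in true) || ((if (((\z.(\u.false)) 1) (\v.v)) then 9 else (let w = (\p.true) in (if false then 8 else 6))) < (((if true then 0 else 0) * (7 + 2)) + (((\q.6) 5) + 2))))
step 5: [delta@0.0] ((let x = -14 in true) || ((if (((\z.(\u.false)) 1) (\v.v)) then 9 else (let w = (\p.true) in (if false then 8 else 6))) < (((if true then 0 else 0) * (7 + 2)) + (((\q.6) 5) + 2))))
step 6: [let@0] (true || ((if (((\z.(\u.false)) 1) (\v.v)) then 9 else (let w = (\p.true) in (if false then 8 else 6))) < (((if true then 0 else 0) * (7 + 2)) + (((\q.6) 5) + 2))))
step 7: [beta@1.0.0.0] (true || ((if ((\u.false) (\v.v)) then 9 else (let w = (\p.true) in (if false then 8 else 6))) < (((if true then 0 else 0) * (7 + 2)) + (((\q.6) 5) + 2))))
step 8: [beta@1.0.0] (true || ((if false then 9 else (let w = (\p.true) in (if false then 8 else 6))) < (((if true then 0 else 0) * (7 + 2)) + (((\q.6) 5) + 2))))
step 9: [if@1.0] (true || ((let w = (\p.true) in (if false then 8 else 6)) < (((if true then 0 else 0) * (7 + 2)) + (((\q.6) 5) + 2))))
step 10: [let@1.0] (true || ((if false then 8 else 6) < (((if true then 0 else 0) * (7 + 2)) + (((\q.6) 5) + 2))))
step 11: [if@1.0] (true || (6 < (((if true then 0 else 0) * (7 + 2)) + (((\q.6) 5) + 2))))
step 12: [if@1.1.0.0] (true || (6 < ((0 * (7 + 2)) + (((\q.6) 5) + 2))))
step 13: [delta@1.1.0.1] (true || (6 < ((0 * 9) + (((\q.6) 5) + 2))))
step 14: [delta@1.1.0] (true || (6 < (0 + (((\q.6) 5) + 2))))
step 15: [beta@1.1.1.0] (true || (6 < (0 + (6 + 2))))
step 16: [delta@1.1.1] (true || (6 < (0 + 8)))
step 17: [delta@1.1] (true || (6 < 8))
step 18: [delta@1] (true || true)
step 19: [delta@root] true

Answer: true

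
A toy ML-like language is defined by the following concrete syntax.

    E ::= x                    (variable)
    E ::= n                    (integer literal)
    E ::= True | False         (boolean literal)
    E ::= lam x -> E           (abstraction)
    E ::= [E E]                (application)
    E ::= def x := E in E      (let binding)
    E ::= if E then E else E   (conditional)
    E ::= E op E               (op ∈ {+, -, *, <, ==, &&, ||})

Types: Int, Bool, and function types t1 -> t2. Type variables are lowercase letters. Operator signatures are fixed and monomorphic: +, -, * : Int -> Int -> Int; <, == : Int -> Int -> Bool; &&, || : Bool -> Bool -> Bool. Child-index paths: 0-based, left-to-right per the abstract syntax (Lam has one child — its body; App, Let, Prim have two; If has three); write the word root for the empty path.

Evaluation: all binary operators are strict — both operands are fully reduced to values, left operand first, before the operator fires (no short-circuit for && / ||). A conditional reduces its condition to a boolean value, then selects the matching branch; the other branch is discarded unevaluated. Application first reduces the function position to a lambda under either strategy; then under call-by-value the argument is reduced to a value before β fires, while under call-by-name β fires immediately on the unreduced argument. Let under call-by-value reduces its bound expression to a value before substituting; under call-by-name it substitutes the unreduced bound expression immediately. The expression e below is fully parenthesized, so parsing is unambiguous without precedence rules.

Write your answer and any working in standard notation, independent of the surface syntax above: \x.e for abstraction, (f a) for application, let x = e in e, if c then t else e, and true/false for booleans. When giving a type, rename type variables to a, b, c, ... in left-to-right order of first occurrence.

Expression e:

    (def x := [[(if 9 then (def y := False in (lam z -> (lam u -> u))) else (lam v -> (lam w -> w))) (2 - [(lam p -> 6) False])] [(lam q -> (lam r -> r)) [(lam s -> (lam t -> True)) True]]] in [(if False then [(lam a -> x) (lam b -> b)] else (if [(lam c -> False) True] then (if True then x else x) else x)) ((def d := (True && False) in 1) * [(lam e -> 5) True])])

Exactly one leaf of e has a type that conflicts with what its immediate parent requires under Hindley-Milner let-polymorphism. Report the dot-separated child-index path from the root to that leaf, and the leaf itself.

Answer: 0.0.0.0 : 9

Derivation:
  unify Int ~ Bool
  FAIL: mismatch Int ~ Bool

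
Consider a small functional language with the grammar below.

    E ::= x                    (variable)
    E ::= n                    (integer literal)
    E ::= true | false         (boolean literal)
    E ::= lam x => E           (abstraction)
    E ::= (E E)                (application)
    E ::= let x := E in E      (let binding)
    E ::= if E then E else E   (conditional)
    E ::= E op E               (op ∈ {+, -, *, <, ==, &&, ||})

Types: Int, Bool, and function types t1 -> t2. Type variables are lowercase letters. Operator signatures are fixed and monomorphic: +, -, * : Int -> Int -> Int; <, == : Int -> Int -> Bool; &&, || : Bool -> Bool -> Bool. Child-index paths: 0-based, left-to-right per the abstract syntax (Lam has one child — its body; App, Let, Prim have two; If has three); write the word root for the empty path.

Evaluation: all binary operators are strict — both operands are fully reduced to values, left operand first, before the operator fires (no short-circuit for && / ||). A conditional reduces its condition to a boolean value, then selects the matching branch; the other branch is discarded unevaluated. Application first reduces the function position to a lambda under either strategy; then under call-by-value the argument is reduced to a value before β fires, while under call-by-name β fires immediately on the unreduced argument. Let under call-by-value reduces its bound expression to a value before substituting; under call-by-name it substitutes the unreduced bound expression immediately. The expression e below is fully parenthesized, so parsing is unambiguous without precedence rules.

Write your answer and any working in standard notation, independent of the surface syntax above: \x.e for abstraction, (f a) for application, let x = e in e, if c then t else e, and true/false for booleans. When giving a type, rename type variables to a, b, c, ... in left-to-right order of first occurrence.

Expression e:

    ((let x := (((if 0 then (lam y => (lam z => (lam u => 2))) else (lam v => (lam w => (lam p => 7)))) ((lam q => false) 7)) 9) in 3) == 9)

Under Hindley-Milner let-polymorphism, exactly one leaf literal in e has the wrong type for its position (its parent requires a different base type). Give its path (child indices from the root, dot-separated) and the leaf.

Trace:
  unify Int ~ Bool
  FAIL: mismatch Int ~ Bool

Answer: 0.0.0.0.0 : 0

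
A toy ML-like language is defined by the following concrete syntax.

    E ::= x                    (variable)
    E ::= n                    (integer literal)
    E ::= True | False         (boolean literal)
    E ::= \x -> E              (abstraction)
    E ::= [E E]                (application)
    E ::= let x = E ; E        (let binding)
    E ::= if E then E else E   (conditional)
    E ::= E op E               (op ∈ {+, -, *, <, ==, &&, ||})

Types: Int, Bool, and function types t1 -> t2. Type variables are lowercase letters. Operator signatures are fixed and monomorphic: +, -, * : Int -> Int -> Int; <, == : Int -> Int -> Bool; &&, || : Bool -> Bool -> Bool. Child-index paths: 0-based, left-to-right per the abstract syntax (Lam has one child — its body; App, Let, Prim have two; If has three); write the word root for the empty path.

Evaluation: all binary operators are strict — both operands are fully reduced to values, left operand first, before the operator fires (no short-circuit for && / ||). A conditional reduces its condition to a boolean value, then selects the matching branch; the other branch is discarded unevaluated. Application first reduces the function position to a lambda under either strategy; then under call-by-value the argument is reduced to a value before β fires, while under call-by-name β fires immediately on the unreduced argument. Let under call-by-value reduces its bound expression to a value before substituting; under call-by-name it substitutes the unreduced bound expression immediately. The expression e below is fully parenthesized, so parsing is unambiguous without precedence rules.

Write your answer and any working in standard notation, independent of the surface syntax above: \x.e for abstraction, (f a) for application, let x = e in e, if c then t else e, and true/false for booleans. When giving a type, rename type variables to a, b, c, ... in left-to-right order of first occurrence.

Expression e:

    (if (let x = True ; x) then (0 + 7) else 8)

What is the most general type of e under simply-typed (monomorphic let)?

Answer: Int

Trace:
let x : Bool
x : Bool
  unify Bool ~ Bool
  unify Int ~ Int
  unify Int ~ Int
  unify Int ~ Int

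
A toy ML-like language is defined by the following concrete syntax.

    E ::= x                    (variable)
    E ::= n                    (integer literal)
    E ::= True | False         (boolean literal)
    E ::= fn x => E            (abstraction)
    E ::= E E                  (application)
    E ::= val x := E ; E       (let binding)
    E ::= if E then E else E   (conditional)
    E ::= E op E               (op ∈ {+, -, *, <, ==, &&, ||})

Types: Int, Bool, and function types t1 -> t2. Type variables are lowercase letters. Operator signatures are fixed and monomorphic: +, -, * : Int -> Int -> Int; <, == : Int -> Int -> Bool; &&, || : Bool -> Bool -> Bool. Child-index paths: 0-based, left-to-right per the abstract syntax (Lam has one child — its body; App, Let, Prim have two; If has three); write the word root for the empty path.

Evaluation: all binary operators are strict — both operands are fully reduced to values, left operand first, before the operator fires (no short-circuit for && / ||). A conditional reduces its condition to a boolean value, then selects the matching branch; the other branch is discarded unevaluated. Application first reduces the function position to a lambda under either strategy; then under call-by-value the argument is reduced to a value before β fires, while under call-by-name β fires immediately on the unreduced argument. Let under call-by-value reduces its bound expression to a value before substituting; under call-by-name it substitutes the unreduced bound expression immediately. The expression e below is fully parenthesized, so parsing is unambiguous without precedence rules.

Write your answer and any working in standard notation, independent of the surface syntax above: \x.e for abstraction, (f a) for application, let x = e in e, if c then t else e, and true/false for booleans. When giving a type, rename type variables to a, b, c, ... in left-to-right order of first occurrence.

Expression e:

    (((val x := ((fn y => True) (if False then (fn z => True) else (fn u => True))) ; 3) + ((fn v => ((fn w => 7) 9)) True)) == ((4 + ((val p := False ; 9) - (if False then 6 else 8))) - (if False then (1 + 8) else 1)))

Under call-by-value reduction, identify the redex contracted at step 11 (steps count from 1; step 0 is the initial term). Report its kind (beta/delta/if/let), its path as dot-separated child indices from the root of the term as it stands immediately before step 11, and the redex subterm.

Trace:
step 0: (((let x = ((\y.true) (if false then (\z.true) else (\u.true))) in 3) + ((\v.((\w.7) 9)) true)) == ((4 + ((let p = false in 9) - (if false then 6 else 8))) - (if false then (1 + 8) else 1)))
step 1: [if@0.0.0.1] (((let x = ((\y.true) (\u.true)) in 3) + ((\v.((\w.7) 9)) true)) == ((4 + ((let p = false in 9) - (if false then 6 else 8))) - (if false then (1 + 8) else 1)))
step 2: [beta@0.0.0] (((let x = true in 3) + ((\v.((\w.7) 9)) true)) == ((4 + ((let p = false in 9) - (if false then 6 else 8))) - (if false then (1 + 8) else 1)))
step 3: [let@0.0] ((3 + ((\v.((\w.7) 9)) true)) == ((4 + ((let p = false in 9) - (if false then 6 else 8))) - (if false then (1 + 8) else 1)))
step 4: [beta@0.1] ((3 + ((\w.7) 9)) == ((4 + ((let p = false in 9) - (if false then 6 else 8))) - (if false then (1 + 8) else 1)))
step 5: [beta@0.1] ((3 + 7) == ((4 + ((let p = false in 9) - (if false then 6 else 8))) - (if false then (1 + 8) else 1)))
step 6: [delta@0] (10 == ((4 + ((let p = false in 9) - (if false then 6 else 8))) - (if false then (1 + 8) else 1)))
step 7: [let@1.0.1.0] (10 == ((4 + (9 - (if false then 6 else 8))) - (if false then (1 + 8) else 1)))
step 8: [if@1.0.1.1] (10 == ((4 + (9 - 8)) - (if false then (1 + 8) else 1)))
step 9: [delta@1.0.1] (10 == ((4 + 1) - (if false then (1 + 8) else 1)))
step 10: [delta@1.0] (10 == (5 - (if false then (1 + 8) else 1)))
step 11: [if@1.1] (10 == (5 - 1))

Answer: if at 1.1 : (if false then (1 + 8) else 1)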